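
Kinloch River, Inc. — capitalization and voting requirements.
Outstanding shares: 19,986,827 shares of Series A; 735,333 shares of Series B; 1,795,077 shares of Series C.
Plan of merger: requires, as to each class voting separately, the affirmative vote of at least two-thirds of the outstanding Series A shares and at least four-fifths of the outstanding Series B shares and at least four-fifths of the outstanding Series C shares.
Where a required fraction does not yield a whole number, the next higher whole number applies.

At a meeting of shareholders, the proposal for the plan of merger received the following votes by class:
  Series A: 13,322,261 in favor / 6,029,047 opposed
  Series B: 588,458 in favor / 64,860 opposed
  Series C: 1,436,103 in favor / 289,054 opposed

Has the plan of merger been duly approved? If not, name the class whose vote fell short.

Series A: 2/3 of 19986827 = 13324551.33, rounded up to 13324552; 13,324,552 required, 13,322,261 in favor — not approved.
Series B: 4/5 of 735333 = 588266.40, rounded up to 588267; 588,267 required, 588,458 in favor — approved.
Series C: 4/5 of 1795077 = 1436061.60, rounded up to 1436062; 1,436,062 required, 1,436,103 in favor — approved.

Not approved — the Series A shares did not give the required vote.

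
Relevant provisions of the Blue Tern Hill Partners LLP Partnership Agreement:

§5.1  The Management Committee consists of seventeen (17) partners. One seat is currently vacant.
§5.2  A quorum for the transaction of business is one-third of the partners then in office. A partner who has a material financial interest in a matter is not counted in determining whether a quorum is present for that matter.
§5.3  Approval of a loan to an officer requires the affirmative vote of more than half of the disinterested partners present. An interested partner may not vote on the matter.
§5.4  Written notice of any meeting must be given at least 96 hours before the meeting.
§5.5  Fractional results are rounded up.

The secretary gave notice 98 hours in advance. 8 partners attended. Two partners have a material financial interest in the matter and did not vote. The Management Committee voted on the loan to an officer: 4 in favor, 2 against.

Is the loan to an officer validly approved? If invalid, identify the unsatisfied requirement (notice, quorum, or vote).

Valid — all requirements satisfied.

Notice: 98 hours given; 96 required (98 ≥ 96). Satisfied.
Quorum: 8 present, but the 2 interested partners do not count, leaving 6. Quorum is 6. Satisfied.
Vote: the loan to an officer requires a majority of the disinterested partners present (8 − 2 = 6). A majority of 6 is 4, so 4 affirmative votes are needed; 4 voted in favor. Satisfied.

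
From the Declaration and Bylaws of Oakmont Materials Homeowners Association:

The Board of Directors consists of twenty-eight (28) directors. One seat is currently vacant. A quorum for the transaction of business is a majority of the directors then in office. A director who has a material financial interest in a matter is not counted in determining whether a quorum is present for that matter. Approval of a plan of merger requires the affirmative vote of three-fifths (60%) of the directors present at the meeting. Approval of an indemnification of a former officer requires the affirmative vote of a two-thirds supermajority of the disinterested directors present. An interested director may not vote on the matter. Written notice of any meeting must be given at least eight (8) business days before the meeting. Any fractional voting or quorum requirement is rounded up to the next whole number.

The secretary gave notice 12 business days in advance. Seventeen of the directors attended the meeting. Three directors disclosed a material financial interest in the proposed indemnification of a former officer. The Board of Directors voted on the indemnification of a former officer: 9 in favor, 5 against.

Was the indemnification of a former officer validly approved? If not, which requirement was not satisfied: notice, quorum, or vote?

Notice: 12 business days given; 8 required (12 ≥ 8). Satisfied.
Quorum: 17 present, but the 3 interested directors do not count, leaving 14. Quorum is 14. Satisfied.
Vote: the indemnification of a former officer requires two-thirds of the disinterested directors present (17 − 3 = 14). 2/3 of 14 = 9.33, rounded up to 10, so 10 affirmative votes are needed; 9 voted in favor. Not satisfied.

Invalid — vote requirement not satisfied.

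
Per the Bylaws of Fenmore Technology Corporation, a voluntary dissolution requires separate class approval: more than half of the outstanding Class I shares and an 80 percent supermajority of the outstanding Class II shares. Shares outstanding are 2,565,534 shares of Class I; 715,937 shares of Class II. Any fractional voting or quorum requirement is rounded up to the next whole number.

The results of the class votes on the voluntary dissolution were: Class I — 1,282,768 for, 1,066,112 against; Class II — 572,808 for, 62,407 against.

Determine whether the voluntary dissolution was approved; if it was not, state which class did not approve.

Class I: a majority of 2565534 is 1282768; 1,282,768 required, 1,282,768 in favor — approved.
Class II: 4/5 of 715937 = 572749.60, rounded up to 572750; 572,750 required, 572,808 in favor — approved.

Approved — every class gave the required vote.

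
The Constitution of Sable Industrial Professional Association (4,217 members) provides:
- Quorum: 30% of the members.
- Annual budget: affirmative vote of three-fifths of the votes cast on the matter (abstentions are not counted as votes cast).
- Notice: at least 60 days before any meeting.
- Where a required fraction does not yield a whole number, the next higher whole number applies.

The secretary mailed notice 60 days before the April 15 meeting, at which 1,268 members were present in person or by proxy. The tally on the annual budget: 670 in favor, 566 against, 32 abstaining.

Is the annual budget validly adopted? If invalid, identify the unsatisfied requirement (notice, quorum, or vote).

Notice: 60 days given; 60 required. Satisfied.
Quorum: 30% of 4,217 = 1,265.10, rounded up to 1,266; 1,268 present. Satisfied.
Vote: requires three-fifths of the votes cast (1,268 − 32 abstaining = 1,236); 3/5 of 1236 = 741.60, rounded up to 742, so 742 needed; 670 in favor. Not satisfied.

Invalid — vote requirement not satisfied.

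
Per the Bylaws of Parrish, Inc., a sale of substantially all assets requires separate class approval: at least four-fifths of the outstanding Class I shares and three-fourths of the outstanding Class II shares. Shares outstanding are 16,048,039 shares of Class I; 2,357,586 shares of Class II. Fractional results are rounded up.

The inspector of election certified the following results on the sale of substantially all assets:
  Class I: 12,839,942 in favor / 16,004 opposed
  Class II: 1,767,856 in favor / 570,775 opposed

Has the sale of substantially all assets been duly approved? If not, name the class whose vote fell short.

Not approved — the Class II shares did not give the required vote.

Class I: 4/5 of 16048039 = 12838431.20, rounded up to 12838432; 12,838,432 required, 12,839,942 in favor — approved.
Class II: 3/4 of 2357586 = 1768189.50, rounded up to 1768190; 1,768,190 required, 1,767,856 in favor — not approved.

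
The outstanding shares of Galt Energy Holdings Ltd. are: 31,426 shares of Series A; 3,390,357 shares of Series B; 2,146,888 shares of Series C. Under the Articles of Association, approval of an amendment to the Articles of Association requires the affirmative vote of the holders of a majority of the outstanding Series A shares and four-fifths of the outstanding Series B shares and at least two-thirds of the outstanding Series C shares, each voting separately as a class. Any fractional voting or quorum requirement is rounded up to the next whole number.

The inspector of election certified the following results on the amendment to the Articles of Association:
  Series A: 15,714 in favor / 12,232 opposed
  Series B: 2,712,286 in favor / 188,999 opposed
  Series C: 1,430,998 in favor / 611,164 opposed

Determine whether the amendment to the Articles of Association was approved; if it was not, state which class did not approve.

Not approved — the Series C shares did not give the required vote.

Series A: a majority of 31426 is 15714; 15,714 required, 15,714 in favor — approved.
Series B: 4/5 of 3390357 = 2712285.60, rounded up to 2712286; 2,712,286 required, 2,712,286 in favor — approved.
Series C: 2/3 of 2146888 = 1431258.67, rounded up to 1431259; 1,431,259 required, 1,430,998 in favor — not approved.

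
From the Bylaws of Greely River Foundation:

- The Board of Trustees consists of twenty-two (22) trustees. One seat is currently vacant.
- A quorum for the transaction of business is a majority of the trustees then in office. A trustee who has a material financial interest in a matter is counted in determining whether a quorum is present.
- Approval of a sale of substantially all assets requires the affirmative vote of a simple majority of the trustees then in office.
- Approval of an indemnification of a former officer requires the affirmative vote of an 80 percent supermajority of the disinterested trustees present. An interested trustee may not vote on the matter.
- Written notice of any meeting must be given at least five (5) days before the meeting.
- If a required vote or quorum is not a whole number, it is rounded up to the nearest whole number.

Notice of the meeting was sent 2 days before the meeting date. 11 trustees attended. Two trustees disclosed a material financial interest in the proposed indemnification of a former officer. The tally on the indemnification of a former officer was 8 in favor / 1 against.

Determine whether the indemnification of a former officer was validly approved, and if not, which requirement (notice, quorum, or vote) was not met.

Notice: 2 days given; 5 required (2 < 5). Not satisfied.
Quorum: 11 present (interested trustees count toward quorum); quorum is 11. Satisfied.
Vote: the indemnification of a former officer requires four-fifths of the disinterested trustees present (11 − 2 = 9). 4/5 of 9 = 7.20, rounded up to 8, so 8 affirmative votes are needed; 8 voted in favor. Satisfied.

Invalid — notice requirement not satisfied.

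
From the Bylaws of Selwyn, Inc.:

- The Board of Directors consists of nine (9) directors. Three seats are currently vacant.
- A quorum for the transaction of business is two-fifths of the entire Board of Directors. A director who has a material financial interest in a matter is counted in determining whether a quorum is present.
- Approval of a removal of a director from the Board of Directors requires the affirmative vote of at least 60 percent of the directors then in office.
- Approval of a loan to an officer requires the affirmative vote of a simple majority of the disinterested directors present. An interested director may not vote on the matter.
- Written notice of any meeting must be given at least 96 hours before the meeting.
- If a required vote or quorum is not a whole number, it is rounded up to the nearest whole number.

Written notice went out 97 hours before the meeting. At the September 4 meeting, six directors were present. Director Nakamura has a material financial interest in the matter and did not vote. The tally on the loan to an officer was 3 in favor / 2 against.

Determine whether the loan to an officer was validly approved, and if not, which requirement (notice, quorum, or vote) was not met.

Valid — all requirements satisfied.

Notice: 97 hours given; 96 required (97 ≥ 96). Satisfied.
Quorum: 6 present (interested directors count toward quorum); quorum is 4. Satisfied.
Vote: the loan to an officer requires a majority of the disinterested directors present (6 − 1 = 5). A majority of 5 is 3, so 3 affirmative votes are needed; 3 voted in favor. Satisfied.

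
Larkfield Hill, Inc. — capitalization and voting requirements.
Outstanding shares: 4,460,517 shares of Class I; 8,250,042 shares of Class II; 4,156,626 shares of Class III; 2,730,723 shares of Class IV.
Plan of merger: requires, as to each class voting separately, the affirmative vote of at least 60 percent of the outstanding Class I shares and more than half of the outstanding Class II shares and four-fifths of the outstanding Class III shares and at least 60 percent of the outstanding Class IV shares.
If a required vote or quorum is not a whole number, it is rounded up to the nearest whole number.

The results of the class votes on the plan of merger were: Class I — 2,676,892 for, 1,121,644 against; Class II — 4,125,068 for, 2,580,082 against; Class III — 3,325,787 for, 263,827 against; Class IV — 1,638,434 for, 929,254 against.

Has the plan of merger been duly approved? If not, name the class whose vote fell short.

Approved — every class gave the required vote.

Class I: 3/5 of 4460517 = 2676310.20, rounded up to 2676311; 2,676,311 required, 2,676,892 in favor — approved.
Class II: a majority of 8250042 is 4125022; 4,125,022 required, 4,125,068 in favor — approved.
Class III: 4/5 of 4156626 = 3325300.80, rounded up to 3325301; 3,325,301 required, 3,325,787 in favor — approved.
Class IV: 3/5 of 2730723 = 1638433.80, rounded up to 1638434; 1,638,434 required, 1,638,434 in favor — approved.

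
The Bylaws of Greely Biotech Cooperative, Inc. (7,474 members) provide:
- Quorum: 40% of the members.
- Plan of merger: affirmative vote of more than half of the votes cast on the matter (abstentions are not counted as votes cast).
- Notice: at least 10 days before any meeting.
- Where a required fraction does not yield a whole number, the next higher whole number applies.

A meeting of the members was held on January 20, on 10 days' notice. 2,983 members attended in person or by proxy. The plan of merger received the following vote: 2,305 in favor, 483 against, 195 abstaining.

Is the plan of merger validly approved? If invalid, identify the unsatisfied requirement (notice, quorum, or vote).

Invalid — quorum requirement not satisfied.

Notice: 10 days given; 10 required. Satisfied.
Quorum: 40% of 7,474 = 2,989.60, rounded up to 2,990; 2,983 present. Not satisfied.
Vote: requires a majority of the votes cast (2,983 − 195 abstaining = 2,788); a majority of 2788 is 1395, so 1,395 needed; 2,305 in favor. Satisfied.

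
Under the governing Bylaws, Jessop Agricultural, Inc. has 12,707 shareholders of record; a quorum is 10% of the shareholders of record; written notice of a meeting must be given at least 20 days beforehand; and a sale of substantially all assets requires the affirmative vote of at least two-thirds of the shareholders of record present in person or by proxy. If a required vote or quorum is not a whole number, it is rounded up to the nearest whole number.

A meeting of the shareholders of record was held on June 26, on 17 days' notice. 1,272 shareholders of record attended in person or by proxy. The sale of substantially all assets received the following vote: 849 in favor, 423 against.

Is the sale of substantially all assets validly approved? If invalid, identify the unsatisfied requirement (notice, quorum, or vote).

Notice: 17 days given; 20 required. Not satisfied.
Quorum: 10% of 12,707 = 1,270.70, rounded up to 1,271; 1,272 present. Satisfied.
Vote: requires two-thirds of those present (1,272); 2/3 of 1272 = 848, so 848 needed; 849 in favor. Satisfied.

Invalid — notice requirement not satisfied.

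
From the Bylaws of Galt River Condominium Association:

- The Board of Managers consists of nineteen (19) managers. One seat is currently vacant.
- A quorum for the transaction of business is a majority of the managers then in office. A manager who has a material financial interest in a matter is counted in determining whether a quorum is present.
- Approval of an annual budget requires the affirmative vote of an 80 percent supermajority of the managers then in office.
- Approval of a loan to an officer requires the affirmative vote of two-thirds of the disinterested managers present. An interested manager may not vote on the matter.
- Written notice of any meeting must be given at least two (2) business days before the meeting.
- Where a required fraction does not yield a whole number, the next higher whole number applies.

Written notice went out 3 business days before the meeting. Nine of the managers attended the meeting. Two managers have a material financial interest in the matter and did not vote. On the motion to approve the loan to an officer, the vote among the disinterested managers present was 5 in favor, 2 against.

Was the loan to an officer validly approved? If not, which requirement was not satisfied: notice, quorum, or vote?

Invalid — quorum requirement not satisfied.

Notice: 3 business days given; 2 required (3 ≥ 2). Satisfied.
Quorum: 9 present (interested managers count toward quorum); quorum is 10. Not satisfied.
Vote: the loan to an officer requires two-thirds of the disinterested managers present (9 − 2 = 7). 2/3 of 7 = 4.67, rounded up to 5, so 5 affirmative votes are needed; 5 voted in favor. Satisfied. (Moot — without a quorum no business can be validly transacted.)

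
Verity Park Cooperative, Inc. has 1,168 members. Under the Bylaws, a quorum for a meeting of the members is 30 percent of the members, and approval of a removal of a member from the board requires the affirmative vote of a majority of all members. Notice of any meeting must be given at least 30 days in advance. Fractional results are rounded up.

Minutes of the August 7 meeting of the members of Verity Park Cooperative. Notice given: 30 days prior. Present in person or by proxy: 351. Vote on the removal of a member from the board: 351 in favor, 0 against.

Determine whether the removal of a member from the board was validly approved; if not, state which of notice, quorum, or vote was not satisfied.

Invalid — vote requirement not satisfied.

Notice: 30 days given; 30 required. Satisfied.
Quorum: 30% of 1,168 = 350.40, rounded up to 351; 351 present. Satisfied.
Vote: requires a majority of all members (1,168); a majority of 1168 is 585, so 585 needed; 351 in favor. Not satisfied.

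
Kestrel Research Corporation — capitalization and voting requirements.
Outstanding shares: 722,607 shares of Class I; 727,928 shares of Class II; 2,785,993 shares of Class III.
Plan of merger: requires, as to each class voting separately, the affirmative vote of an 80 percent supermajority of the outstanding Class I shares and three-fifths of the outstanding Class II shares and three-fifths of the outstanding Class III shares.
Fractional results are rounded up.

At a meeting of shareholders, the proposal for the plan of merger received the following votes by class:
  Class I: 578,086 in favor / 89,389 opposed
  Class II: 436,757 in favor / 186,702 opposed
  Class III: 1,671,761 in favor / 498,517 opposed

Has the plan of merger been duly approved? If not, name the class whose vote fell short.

Approved — every class gave the required vote.

Class I: 4/5 of 722607 = 578085.60, rounded up to 578086; 578,086 required, 578,086 in favor — approved.
Class II: 3/5 of 727928 = 436756.80, rounded up to 436757; 436,757 required, 436,757 in favor — approved.
Class III: 3/5 of 2785993 = 1671595.80, rounded up to 1671596; 1,671,596 required, 1,671,761 in favor — approved.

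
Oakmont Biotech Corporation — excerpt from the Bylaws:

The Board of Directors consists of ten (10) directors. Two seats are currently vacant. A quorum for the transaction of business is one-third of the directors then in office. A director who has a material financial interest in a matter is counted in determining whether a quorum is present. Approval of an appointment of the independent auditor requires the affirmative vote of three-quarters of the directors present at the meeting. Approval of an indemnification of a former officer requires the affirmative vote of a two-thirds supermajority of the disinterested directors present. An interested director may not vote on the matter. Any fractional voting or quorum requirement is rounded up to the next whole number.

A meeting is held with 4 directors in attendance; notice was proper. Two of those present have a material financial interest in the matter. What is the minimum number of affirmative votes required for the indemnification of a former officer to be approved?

The indemnification of a former officer requires two-thirds of the disinterested directors present (4 − 2 = 2).
2/3 of 2 = 1.33, rounded up to 2.

2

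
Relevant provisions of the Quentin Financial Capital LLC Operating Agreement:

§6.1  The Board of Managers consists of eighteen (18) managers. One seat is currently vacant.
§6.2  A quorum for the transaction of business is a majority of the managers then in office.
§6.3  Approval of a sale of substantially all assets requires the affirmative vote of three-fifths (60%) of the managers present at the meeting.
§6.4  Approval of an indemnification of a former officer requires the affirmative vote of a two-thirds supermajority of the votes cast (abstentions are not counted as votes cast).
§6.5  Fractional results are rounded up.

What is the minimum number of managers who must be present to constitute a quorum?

A majority of 17 is 9.

9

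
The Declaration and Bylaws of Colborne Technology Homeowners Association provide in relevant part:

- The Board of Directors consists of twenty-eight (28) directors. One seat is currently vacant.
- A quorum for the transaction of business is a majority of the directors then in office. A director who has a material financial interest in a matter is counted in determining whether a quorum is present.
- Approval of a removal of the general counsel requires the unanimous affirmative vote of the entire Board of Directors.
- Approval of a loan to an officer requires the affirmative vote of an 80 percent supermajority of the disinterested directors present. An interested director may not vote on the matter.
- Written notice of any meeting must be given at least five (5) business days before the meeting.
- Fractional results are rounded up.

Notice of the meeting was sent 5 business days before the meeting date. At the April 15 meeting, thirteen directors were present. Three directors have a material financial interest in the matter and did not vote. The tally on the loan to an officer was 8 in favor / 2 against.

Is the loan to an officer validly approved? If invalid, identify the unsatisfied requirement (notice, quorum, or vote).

Notice: 5 business days given; 5 required (5 ≥ 5). Satisfied.
Quorum: 13 present (interested directors count toward quorum); quorum is 14. Not satisfied.
Vote: the loan to an officer requires four-fifths of the disinterested directors present (13 − 3 = 10). 4/5 of 10 = 8, so 8 affirmative votes are needed; 8 voted in favor. Satisfied. (Moot — without a quorum no business can be validly transacted.)

Invalid — quorum requirement not satisfied.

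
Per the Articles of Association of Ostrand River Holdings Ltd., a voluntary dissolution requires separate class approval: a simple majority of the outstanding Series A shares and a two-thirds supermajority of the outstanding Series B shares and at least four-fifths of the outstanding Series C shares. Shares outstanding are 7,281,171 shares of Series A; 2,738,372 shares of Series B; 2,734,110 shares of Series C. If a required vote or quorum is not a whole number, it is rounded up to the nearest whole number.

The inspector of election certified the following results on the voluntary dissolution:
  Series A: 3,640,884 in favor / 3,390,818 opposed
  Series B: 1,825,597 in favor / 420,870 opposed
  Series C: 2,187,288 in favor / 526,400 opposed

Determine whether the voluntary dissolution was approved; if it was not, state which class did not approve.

Approved — every class gave the required vote.

Series A: a majority of 7281171 is 3640586; 3,640,586 required, 3,640,884 in favor — approved.
Series B: 2/3 of 2738372 = 1825581.33, rounded up to 1825582; 1,825,582 required, 1,825,597 in favor — approved.
Series C: 4/5 of 2734110 = 2187288; 2,187,288 required, 2,187,288 in favor — approved.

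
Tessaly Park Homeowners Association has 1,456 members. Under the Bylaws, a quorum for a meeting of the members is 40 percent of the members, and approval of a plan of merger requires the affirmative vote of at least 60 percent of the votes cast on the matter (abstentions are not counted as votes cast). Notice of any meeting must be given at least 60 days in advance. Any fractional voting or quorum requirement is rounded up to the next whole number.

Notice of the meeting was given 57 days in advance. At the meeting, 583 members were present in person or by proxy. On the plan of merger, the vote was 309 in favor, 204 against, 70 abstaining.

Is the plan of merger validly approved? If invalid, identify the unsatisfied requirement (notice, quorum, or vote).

Invalid — notice requirement not satisfied.

Notice: 57 days given; 60 required. Not satisfied.
Quorum: 40% of 1,456 = 582.40, rounded up to 583; 583 present. Satisfied.
Vote: requires three-fifths of the votes cast (583 − 70 abstaining = 513); 3/5 of 513 = 307.80, rounded up to 308, so 308 needed; 309 in favor. Satisfied.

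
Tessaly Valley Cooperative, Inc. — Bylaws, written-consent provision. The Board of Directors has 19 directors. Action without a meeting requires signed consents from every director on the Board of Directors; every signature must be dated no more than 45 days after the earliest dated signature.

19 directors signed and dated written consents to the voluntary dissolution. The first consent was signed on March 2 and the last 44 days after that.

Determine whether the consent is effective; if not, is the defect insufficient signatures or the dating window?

Effective — both the signature and dating-window requirements are satisfied.

Signatures required: all of 19 — unanimous means all 19, so 19 needed; 19 signed. Sufficient.
Dating window: the latest signature is 44 days after the earliest; the limit is 45 days. Within the window.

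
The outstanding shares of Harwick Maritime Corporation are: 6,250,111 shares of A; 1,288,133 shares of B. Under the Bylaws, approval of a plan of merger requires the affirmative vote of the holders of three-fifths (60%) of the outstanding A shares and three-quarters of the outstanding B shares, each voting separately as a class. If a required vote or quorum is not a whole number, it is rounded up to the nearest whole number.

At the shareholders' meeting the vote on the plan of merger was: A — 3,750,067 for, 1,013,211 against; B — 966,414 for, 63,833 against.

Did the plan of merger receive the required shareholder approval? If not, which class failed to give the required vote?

Approved — every class gave the required vote.

A: 3/5 of 6250111 = 3750066.60, rounded up to 3750067; 3,750,067 required, 3,750,067 in favor — approved.
B: 3/4 of 1288133 = 966099.75, rounded up to 966100; 966,100 required, 966,414 in favor — approved.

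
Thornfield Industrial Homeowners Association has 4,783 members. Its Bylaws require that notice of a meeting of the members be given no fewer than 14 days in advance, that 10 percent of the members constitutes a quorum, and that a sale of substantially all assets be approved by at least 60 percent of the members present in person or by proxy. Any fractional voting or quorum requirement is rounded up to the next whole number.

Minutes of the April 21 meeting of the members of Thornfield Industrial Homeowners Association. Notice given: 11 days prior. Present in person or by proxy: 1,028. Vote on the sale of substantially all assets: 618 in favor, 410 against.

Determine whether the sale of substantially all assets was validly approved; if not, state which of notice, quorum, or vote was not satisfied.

Invalid — notice requirement not satisfied.

Notice: 11 days given; 14 required. Not satisfied.
Quorum: 10% of 4,783 = 478.30, rounded up to 479; 1,028 present. Satisfied.
Vote: requires three-fifths of those present (1,028); 3/5 of 1028 = 616.80, rounded up to 617, so 617 needed; 618 in favor. Satisfied.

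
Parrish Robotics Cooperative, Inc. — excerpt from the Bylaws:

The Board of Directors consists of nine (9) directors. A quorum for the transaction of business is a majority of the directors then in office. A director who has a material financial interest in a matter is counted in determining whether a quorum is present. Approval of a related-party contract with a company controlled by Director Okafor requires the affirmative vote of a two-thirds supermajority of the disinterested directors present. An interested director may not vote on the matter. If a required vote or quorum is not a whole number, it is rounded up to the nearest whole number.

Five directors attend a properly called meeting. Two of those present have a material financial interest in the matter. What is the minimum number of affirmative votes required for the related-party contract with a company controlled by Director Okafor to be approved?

2

The related-party contract with a company controlled by Director Okafor requires two-thirds of the disinterested directors present (5 − 2 = 3).
2/3 of 3 = 2.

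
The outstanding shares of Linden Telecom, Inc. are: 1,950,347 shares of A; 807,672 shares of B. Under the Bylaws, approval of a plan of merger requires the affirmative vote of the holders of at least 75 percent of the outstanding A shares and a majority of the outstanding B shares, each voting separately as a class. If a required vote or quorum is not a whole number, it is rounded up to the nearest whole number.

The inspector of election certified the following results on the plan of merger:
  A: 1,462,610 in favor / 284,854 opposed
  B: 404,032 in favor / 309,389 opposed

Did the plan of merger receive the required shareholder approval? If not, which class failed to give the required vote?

A: 3/4 of 1950347 = 1462760.25, rounded up to 1462761; 1,462,761 required, 1,462,610 in favor — not approved.
B: a majority of 807672 is 403837; 403,837 required, 404,032 in favor — approved.

Not approved — the A shares did not give the required vote.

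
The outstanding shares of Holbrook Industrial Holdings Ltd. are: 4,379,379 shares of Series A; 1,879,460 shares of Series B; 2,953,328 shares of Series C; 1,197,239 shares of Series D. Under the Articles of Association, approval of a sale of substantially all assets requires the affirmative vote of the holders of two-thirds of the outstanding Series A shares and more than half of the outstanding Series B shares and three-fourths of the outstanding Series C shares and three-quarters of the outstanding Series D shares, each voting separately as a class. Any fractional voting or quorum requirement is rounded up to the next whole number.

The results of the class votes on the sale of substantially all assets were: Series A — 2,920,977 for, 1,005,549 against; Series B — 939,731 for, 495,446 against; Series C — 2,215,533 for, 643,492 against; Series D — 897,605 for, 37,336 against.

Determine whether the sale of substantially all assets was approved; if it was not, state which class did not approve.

Series A: 2/3 of 4379379 = 2919586; 2,919,586 required, 2,920,977 in favor — approved.
Series B: a majority of 1879460 is 939731; 939,731 required, 939,731 in favor — approved.
Series C: 3/4 of 2953328 = 2214996; 2,214,996 required, 2,215,533 in favor — approved.
Series D: 3/4 of 1197239 = 897929.25, rounded up to 897930; 897,930 required, 897,605 in favor — not approved.

Not approved — the Series D shares did not give the required vote.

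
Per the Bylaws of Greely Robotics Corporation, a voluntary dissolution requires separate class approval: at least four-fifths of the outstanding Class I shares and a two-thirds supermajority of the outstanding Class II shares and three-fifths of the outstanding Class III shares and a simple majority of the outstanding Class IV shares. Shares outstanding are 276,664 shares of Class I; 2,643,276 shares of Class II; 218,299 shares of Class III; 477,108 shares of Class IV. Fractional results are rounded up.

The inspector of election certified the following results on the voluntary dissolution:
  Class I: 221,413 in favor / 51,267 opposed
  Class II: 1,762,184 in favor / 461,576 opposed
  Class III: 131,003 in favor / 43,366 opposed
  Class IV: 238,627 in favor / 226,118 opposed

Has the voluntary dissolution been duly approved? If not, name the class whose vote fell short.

Approved — every class gave the required vote.

Class I: 4/5 of 276664 = 221331.20, rounded up to 221332; 221,332 required, 221,413 in favor — approved.
Class II: 2/3 of 2643276 = 1762184; 1,762,184 required, 1,762,184 in favor — approved.
Class III: 3/5 of 218299 = 130979.40, rounded up to 130980; 130,980 required, 131,003 in favor — approved.
Class IV: a majority of 477108 is 238555; 238,555 required, 238,627 in favor — approved.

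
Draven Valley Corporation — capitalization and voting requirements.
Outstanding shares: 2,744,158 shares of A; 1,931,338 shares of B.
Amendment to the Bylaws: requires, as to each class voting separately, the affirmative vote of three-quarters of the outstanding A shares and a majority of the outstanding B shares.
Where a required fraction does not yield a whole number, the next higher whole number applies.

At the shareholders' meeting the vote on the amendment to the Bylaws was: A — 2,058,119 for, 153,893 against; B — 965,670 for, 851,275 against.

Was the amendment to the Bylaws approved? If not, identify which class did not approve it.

Approved — every class gave the required vote.

A: 3/4 of 2744158 = 2058118.50, rounded up to 2058119; 2,058,119 required, 2,058,119 in favor — approved.
B: a majority of 1931338 is 965670; 965,670 required, 965,670 in favor — approved.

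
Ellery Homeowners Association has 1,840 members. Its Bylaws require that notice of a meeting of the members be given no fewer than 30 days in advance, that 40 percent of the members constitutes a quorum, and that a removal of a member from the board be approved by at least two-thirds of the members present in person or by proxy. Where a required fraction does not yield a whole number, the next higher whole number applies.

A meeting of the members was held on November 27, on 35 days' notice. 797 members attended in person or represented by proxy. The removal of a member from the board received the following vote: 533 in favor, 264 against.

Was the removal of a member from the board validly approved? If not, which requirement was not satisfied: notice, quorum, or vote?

Notice: 35 days given; 30 required. Satisfied.
Quorum: 40% of 1,840 = 736; 797 present. Satisfied.
Vote: requires two-thirds of those present (797); 2/3 of 797 = 531.33, rounded up to 532, so 532 needed; 533 in favor. Satisfied.

Valid — all requirements satisfied.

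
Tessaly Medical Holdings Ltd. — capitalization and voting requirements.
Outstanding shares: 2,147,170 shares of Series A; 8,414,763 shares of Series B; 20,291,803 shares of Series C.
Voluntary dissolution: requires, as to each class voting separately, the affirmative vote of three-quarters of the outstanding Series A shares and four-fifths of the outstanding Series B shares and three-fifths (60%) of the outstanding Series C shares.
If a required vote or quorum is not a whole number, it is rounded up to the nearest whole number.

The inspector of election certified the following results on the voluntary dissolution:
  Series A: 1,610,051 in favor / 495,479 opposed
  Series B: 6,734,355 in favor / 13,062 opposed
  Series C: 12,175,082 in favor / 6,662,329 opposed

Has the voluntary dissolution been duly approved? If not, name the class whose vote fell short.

Series A: 3/4 of 2147170 = 1610377.50, rounded up to 1610378; 1,610,378 required, 1,610,051 in favor — not approved.
Series B: 4/5 of 8414763 = 6731810.40, rounded up to 6731811; 6,731,811 required, 6,734,355 in favor — approved.
Series C: 3/5 of 20291803 = 12175081.80, rounded up to 12175082; 12,175,082 required, 12,175,082 in favor — approved.

Not approved — the Series A shares did not give the required vote.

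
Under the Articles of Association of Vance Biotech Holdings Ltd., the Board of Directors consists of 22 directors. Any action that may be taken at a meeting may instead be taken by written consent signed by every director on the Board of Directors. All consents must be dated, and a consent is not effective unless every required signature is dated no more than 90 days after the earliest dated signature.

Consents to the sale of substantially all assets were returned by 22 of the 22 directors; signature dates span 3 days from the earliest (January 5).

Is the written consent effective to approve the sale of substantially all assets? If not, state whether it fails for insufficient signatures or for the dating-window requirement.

Effective — both the signature and dating-window requirements are satisfied.

Signatures required: every one of 22 — unanimous means all 22, so 22 needed; 22 signed. Sufficient.
Dating window: the latest signature is 3 days after the earliest; the limit is 90 days. Within the window.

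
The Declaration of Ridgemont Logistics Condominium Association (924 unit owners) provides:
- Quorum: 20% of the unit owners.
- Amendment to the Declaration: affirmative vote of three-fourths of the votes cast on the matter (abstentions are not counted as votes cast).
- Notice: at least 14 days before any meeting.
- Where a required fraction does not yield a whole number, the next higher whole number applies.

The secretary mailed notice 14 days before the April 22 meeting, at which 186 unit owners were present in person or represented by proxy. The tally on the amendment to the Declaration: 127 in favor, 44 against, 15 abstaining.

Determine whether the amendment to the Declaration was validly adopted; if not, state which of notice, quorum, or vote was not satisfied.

Invalid — vote requirement not satisfied.

Notice: 14 days given; 14 required. Satisfied.
Quorum: 20% of 924 = 184.80, rounded up to 185; 186 present. Satisfied.
Vote: requires three-fourths of the votes cast (186 − 15 abstaining = 171); 3/4 of 171 = 128.25, rounded up to 129, so 129 needed; 127 in favor. Not satisfied.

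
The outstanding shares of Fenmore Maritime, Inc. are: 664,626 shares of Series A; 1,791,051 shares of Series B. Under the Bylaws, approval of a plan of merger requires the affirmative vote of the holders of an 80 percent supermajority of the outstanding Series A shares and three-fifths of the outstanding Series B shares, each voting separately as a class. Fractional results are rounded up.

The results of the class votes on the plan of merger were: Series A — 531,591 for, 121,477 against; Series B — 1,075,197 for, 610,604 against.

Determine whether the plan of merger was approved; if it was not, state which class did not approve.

Series A: 4/5 of 664626 = 531700.80, rounded up to 531701; 531,701 required, 531,591 in favor — not approved.
Series B: 3/5 of 1791051 = 1074630.60, rounded up to 1074631; 1,074,631 required, 1,075,197 in favor — approved.

Not approved — the Series A shares did not give the required vote.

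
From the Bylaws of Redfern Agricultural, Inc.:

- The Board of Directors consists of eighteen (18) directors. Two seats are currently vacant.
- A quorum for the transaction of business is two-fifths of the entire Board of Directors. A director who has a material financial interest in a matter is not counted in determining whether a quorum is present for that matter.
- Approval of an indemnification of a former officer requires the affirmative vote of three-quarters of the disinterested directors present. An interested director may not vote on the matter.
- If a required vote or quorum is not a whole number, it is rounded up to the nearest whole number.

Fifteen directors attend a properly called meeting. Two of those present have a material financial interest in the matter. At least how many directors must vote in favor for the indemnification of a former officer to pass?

The indemnification of a former officer requires three-fourths of the disinterested directors present (15 − 2 = 13).
3/4 of 13 = 9.75, rounded up to 10.

10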